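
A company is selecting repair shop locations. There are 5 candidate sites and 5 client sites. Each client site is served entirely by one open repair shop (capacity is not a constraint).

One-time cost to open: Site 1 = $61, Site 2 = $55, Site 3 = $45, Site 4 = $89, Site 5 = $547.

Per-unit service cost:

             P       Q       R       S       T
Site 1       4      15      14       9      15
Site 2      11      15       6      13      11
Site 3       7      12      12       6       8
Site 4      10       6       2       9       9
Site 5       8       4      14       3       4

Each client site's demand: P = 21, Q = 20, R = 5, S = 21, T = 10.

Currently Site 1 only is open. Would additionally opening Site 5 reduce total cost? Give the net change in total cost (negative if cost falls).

No — net change +91 (cost rises by 91).

Current service cost with {Site 1}: 793.
Adding Site 5: each client site re-picks its cheapest; new service cost 337, saving 456.
Extra fixed cost: 547. Net change = 547 − 456 = 91.
(Totals: 854 → 945.)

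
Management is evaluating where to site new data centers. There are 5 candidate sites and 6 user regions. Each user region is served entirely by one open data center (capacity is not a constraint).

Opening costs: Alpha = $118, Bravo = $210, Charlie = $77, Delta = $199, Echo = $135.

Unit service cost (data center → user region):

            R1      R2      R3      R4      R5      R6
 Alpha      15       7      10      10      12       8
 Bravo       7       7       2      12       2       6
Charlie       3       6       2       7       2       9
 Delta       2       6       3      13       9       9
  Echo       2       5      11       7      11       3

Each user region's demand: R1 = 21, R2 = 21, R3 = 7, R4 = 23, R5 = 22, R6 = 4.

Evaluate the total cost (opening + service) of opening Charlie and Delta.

Total cost: 699

Each user region is assigned to its cheapest site among the open ones.
{Charlie, Delta}: R1→Delta 2·21=42, R2→Charlie 6·21=126, R3→Charlie 2·7=14, R4→Charlie 7·23=161, R5→Charlie 2·22=44, R6→Charlie 9·4=36. Service 423; fixed 276; total 699.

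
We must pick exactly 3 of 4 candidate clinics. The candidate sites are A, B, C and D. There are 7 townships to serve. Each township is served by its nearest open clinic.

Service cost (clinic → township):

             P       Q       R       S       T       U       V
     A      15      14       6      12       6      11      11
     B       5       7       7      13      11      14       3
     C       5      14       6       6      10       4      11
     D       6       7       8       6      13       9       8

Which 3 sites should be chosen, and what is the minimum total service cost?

With exactly 3 open, each township uses its cheapest among the chosen.
{A, B, C}: P→B 5, Q→B 7, R→A 6, S→C 6, T→A 6, U→C 4, V→B 3. Service cost 37.
{B, C, D}: service cost 41
{A, B, D}: service cost 42
Among all 4 size-3 choices, {A, B, C} is lowest.

Choose A, B and C; total service cost 37.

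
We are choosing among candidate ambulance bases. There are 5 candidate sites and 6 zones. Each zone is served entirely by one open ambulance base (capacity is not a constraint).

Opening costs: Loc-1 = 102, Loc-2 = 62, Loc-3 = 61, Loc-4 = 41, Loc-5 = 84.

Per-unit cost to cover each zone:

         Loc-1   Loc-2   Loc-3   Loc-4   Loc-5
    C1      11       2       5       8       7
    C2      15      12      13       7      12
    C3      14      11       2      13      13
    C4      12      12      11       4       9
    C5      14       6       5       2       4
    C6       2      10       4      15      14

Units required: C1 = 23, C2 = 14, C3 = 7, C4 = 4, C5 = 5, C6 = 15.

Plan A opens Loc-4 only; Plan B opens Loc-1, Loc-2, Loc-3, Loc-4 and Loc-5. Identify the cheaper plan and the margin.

Plan A: {Loc-4}: C1→Loc-4 8·23=184, C2→Loc-4 7·14=98, C3→Loc-4 13·7=91, C4→Loc-4 4·4=16, C5→Loc-4 2·5=10, C6→Loc-4 15·15=225. Service 624; fixed 41; total 665.
Plan B: {Loc-1, Loc-2, Loc-3, Loc-4, Loc-5}: C1→Loc-2 2·23=46, C2→Loc-4 7·14=98, C3→Loc-3 2·7=14, C4→Loc-4 4·4=16, C5→Loc-4 2·5=10, C6→Loc-1 2·15=30. Service 214; fixed 350; total 564.
Difference: |665 − 564| = 101.

Plan B is cheaper by 101.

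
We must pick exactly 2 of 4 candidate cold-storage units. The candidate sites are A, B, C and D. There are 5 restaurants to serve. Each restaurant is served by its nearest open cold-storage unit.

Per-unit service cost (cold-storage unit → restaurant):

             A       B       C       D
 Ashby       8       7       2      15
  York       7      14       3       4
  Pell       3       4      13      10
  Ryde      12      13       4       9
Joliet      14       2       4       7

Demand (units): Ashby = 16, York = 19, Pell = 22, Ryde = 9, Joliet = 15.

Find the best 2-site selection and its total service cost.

With exactly 2 open, each restaurant uses its cheapest among the chosen.
{B, C}: Ashby→C 2·16=32, York→C 3·19=57, Pell→B 4·22=88, Ryde→C 4·9=36, Joliet→B 2·15=30. Service cost 243.
{A, C}: service cost 251
{B, D}: service cost 387
Among all 6 size-2 choices, {B, C} is lowest.

Choose B and C; total service cost 243.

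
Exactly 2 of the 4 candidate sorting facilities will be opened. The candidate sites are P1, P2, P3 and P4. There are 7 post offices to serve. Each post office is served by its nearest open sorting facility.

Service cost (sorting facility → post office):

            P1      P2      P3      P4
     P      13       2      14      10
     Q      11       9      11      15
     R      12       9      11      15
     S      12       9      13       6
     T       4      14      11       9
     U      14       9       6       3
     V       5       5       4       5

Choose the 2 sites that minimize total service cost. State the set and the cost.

Choose P2 and P4; total service cost 43.

With exactly 2 open, each post office uses its cheapest among the chosen.
{P2, P4}: P→P2 2, Q→P2 9, R→P2 9, S→P4 6, T→P4 9, U→P4 3, V→P2 5. Service cost 43.
{P1, P2}: service cost 47
{P2, P3}: service cost 50
Among all 6 size-2 choices, {P2, P4} is lowest.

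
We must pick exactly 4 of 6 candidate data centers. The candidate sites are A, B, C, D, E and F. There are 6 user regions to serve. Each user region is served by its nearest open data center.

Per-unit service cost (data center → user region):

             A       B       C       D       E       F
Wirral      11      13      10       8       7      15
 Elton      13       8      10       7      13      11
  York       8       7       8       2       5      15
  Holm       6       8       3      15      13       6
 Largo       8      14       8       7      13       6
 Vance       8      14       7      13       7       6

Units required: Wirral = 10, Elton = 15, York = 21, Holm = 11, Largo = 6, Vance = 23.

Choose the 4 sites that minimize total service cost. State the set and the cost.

With exactly 4 open, each user region uses its cheapest among the chosen.
{C, D, E, F}: Wirral→E 7·10=70, Elton→D 7·15=105, York→D 2·21=42, Holm→C 3·11=33, Largo→F 6·6=36, Vance→F 6·23=138. Service cost 424.
{A, C, D, F}: service cost 434
{B, C, D, F}: service cost 434
Among all 15 size-4 choices, {C, D, E, F} is lowest.

Choose C, D, E and F; total service cost 424.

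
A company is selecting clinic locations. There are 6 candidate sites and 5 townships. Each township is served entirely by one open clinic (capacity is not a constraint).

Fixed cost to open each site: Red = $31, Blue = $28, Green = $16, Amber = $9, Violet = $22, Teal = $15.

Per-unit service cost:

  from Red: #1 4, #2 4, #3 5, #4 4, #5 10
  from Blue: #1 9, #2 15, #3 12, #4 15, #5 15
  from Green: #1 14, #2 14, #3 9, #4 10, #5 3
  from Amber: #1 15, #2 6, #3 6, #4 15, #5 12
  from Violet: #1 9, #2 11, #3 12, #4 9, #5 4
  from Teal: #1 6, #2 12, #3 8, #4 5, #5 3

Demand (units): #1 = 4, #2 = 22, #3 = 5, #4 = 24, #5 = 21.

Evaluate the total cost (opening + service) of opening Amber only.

Each township is assigned to its cheapest site among the open ones.
{Amber}: #1→Amber 15·4=60, #2→Amber 6·22=132, #3→Amber 6·5=30, #4→Amber 15·24=360, #5→Amber 12·21=252. Service 834; fixed 9; total 843.

Total cost: 843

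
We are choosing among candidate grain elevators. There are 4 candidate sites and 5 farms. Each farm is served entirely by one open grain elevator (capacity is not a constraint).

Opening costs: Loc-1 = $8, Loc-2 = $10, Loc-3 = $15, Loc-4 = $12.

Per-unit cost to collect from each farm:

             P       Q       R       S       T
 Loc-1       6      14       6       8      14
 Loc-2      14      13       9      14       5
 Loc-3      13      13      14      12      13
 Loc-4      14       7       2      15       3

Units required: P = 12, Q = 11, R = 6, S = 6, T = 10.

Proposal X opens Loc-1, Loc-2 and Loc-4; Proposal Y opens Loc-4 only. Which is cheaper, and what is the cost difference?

Proposal X: {Loc-1, Loc-2, Loc-4}: P→Loc-1 6·12=72, Q→Loc-4 7·11=77, R→Loc-4 2·6=12, S→Loc-1 8·6=48, T→Loc-4 3·10=30. Service 239; fixed 30; total 269.
Proposal Y: {Loc-4}: P→Loc-4 14·12=168, Q→Loc-4 7·11=77, R→Loc-4 2·6=12, S→Loc-4 15·6=90, T→Loc-4 3·10=30. Service 377; fixed 12; total 389.
Difference: |269 − 389| = 120.

Proposal X is cheaper by 120.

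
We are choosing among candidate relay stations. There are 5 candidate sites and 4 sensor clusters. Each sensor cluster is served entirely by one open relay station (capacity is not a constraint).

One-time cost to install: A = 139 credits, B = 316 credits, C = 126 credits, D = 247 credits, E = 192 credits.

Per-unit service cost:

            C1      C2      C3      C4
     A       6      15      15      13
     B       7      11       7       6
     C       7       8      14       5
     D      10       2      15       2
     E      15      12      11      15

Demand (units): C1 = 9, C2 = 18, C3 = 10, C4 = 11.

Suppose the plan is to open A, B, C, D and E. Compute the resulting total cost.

Total cost: 1202

Each sensor cluster is assigned to its cheapest site among the open ones.
{A, B, C, D, E}: C1→A 6·9=54, C2→D 2·18=36, C3→B 7·10=70, C4→D 2·11=22. Service 182; fixed 1020; total 1202.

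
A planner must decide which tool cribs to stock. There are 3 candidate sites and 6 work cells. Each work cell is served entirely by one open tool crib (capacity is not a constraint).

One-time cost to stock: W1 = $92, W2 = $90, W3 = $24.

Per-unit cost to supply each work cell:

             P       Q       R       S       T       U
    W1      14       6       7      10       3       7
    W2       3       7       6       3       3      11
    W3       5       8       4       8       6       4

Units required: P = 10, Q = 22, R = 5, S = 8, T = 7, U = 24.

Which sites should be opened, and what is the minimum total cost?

For any fixed open set, each work cell goes to its cheapest open site; total = fixed + service.
{W2, W3}: P→W2 3·10=30, Q→W2 7·22=154, R→W3 4·5=20, S→W2 3·8=24, T→W2 3·7=21, U→W3 4·24=96. Service 345; fixed 114; total 459.
{W3}: service 448 + fixed 24 = 472
{W1, W3}: P→W3 5·10=50, Q→W1 6·22=132, R→W3 4·5=20, S→W3 8·8=64, T→W1 3·7=21, U→W3 4·24=96. Service 383; fixed 116; total 499.
{W1, W2, W3}: service 323 + fixed 206 = 529
No other subset beats 459.

Open W2 and W3; minimum total cost 459.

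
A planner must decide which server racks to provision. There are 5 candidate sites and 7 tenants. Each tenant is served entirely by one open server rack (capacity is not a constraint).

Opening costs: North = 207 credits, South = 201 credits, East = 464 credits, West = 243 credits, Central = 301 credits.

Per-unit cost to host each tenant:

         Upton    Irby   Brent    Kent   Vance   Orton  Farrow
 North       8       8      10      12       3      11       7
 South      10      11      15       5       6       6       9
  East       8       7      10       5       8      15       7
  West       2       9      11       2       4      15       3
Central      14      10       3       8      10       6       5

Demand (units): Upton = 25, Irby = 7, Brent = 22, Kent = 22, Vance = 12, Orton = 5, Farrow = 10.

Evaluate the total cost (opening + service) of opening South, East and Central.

Total cost: 1543

Each tenant is assigned to its cheapest site among the open ones.
{South, East, Central}: Upton→East 8·25=200, Irby→East 7·7=49, Brent→Central 3·22=66, Kent→South 5·22=110, Vance→South 6·12=72, Orton→South 6·5=30, Farrow→Central 5·10=50. Service 577; fixed 966; total 1543.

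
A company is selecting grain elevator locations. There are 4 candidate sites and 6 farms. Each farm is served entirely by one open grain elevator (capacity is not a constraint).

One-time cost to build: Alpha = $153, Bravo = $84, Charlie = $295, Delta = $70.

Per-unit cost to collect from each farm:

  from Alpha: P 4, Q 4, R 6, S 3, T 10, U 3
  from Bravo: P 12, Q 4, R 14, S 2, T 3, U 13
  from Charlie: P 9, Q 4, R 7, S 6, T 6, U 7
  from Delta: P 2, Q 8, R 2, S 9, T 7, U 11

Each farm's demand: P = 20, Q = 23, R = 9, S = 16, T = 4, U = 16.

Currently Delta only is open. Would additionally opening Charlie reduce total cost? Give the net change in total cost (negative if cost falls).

No — net change +87 (cost rises by 87).

Current service cost with {Delta}: 590.
Adding Charlie: each farm re-picks its cheapest; new service cost 382, saving 208.
Extra fixed cost: 295. Net change = 295 − 208 = 87.
(Totals: 660 → 747.)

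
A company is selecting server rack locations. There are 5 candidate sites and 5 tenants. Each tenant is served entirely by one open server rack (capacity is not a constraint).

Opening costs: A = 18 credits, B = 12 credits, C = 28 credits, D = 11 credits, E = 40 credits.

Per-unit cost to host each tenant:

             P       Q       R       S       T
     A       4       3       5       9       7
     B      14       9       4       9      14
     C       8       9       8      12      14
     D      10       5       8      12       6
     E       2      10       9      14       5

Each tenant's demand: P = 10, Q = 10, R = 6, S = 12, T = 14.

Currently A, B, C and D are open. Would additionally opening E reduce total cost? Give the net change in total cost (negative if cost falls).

Current service cost with {A, B, C, D}: 286.
Adding E: each tenant re-picks its cheapest; new service cost 252, saving 34.
Extra fixed cost: 40. Net change = 40 − 34 = 6.
(Totals: 355 → 361.)

No — net change +6 (cost rises by 6).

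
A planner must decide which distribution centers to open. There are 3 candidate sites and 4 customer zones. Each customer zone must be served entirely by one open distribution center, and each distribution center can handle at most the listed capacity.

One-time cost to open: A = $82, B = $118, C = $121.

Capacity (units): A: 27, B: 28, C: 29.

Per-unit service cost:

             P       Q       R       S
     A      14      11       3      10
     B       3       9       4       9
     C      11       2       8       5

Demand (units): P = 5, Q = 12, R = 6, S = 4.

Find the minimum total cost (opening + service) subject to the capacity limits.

Minimum total cost: 268

Open {C}: P→C 11·5=55, Q→C 2·12=24, R→C 8·6=48, S→C 5·4=20.
Loads: C carries 27/29. Service 147; fixed 121; total 268.
Next best feasible plan costs 301.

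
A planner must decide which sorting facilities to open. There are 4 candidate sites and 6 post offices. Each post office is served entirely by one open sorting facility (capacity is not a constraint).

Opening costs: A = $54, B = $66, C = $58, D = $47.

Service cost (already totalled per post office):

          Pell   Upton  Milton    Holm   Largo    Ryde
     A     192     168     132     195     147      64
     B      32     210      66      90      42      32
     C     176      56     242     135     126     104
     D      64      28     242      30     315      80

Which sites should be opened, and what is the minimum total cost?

For any fixed open set, each post office goes to its cheapest open site; total = fixed + service.
{B, D}: Pell→B 32, Upton→D 28, Milton→B 66, Holm→D 30, Largo→B 42, Ryde→B 32. Service 230; fixed 113; total 343.
{A, B, D}: Pell→B 32, Upton→D 28, Milton→B 66, Holm→D 30, Largo→B 42, Ryde→B 32. Service 230; fixed 167; total 397.
{B, C, D}: service 230 + fixed 171 = 401
{A, B, C, D}: Pell→B 32, Upton→D 28, Milton→B 66, Holm→D 30, Largo→B 42, Ryde→B 32. Service 230; fixed 225; total 455.
(All 15 nonempty subsets were checked; B and D is lowest.)

Open B and D; minimum total cost 343.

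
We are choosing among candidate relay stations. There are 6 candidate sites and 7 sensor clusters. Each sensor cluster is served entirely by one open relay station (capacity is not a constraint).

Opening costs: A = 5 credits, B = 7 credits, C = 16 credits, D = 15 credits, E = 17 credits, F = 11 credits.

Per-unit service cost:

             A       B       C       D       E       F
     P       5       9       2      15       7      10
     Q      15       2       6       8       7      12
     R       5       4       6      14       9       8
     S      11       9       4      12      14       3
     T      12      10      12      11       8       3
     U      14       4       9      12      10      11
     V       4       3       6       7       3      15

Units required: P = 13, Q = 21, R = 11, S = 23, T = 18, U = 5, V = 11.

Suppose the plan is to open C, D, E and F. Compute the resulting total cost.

Each sensor cluster is assigned to its cheapest site among the open ones.
{C, D, E, F}: P→C 2·13=26, Q→C 6·21=126, R→C 6·11=66, S→F 3·23=69, T→F 3·18=54, U→C 9·5=45, V→E 3·11=33. Service 419; fixed 59; total 478.

Total cost: 478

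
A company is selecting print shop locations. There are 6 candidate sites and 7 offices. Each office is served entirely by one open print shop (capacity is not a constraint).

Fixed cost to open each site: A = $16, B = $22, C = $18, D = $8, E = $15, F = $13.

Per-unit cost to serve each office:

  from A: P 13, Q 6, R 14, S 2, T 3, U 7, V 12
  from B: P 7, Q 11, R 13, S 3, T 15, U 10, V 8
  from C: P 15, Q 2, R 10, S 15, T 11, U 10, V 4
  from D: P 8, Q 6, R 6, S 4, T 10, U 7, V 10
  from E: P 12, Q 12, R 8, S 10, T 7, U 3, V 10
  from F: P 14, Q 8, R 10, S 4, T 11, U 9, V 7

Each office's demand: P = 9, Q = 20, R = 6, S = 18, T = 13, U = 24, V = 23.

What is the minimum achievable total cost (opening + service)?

Minimum total cost: 444

For any fixed open set, each office goes to its cheapest open site; total = fixed + service.
{A, C, D, E}: P→D 8·9=72, Q→C 2·20=40, R→D 6·6=36, S→A 2·18=36, T→A 3·13=39, U→E 3·24=72, V→C 4·23=92. Service 387; fixed 57; total 444.
{A, B, C, D, E}: service 378 + fixed 79 = 457
{A, C, D, E, F}: P→D 8·9=72, Q→C 2·20=40, R→D 6·6=36, S→A 2·18=36, T→A 3·13=39, U→E 3·24=72, V→C 4·23=92. Service 387; fixed 70; total 457.
{A, B, C, D, E, F}: service 378 + fixed 92 = 470
No other subset beats 444.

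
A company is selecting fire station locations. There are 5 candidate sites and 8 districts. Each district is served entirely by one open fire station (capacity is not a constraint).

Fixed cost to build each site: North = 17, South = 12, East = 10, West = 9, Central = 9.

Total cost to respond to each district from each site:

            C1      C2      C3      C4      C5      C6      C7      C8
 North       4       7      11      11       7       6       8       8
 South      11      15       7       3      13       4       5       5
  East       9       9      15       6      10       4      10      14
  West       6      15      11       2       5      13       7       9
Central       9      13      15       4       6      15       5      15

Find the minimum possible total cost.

Minimum total cost: 70

For any fixed open set, each district goes to its cheapest open site; total = fixed + service.
{South, West}: C1→West 6, C2→South 15, C3→South 7, C4→West 2, C5→West 5, C6→South 4, C7→South 5, C8→South 5. Service 49; fixed 21; total 70.
{North, South}: service 42 + fixed 29 = 71
{East, West}: C1→West 6, C2→East 9, C3→West 11, C4→West 2, C5→West 5, C6→East 4, C7→West 7, C8→West 9. Service 53; fixed 19; total 72.
{North, South, East, West, Central}: service 39 + fixed 57 = 96
No other subset beats 70.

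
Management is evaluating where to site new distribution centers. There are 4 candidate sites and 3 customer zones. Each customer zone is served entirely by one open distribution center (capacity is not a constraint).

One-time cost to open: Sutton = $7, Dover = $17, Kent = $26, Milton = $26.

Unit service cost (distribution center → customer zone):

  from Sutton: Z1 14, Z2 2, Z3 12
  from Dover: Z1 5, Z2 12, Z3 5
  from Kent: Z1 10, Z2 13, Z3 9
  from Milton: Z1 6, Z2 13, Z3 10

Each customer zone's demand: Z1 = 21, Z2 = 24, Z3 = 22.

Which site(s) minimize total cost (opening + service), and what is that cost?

Open Sutton and Dover; minimum total cost 287.

For any fixed open set, each customer zone goes to its cheapest open site; total = fixed + service.
{Sutton, Dover}: Z1→Dover 5·21=105, Z2→Sutton 2·24=48, Z3→Dover 5·22=110. Service 263; fixed 24; total 287.
{Sutton, Dover, Kent}: service 263 + fixed 50 = 313
{Sutton, Dover, Milton}: service 263 + fixed 50 = 313
{Sutton, Dover, Kent, Milton}: service 263 + fixed 76 = 339
No other subset beats 287.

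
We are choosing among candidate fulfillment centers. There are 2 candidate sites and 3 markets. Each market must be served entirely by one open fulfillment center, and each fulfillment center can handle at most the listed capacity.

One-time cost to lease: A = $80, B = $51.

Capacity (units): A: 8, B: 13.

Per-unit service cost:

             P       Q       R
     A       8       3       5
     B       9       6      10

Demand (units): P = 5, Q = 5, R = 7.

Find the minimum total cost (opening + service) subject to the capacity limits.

Minimum total cost: 241

Open {A, B}: P→B 9·5=45, Q→B 6·5=30, R→A 5·7=35.
Loads: A carries 7/8, B carries 10/13. Service 110; fixed 131; total 241.
Next best feasible plan costs 261.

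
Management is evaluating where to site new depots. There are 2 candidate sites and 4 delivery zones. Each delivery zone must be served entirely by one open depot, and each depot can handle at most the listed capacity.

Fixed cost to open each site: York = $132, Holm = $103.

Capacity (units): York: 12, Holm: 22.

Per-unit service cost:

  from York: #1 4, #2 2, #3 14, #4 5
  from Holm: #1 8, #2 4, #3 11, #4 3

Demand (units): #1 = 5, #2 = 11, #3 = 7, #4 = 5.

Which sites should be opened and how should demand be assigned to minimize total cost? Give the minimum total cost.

Open {York, Holm}: #1→Holm 8·5=40, #2→York 2·11=22, #3→Holm 11·7=77, #4→Holm 3·5=15.
Loads: York carries 11/12, Holm carries 17/22. Service 154; fixed 235; total 389.
Next best feasible plan costs 401.

Minimum total cost: 389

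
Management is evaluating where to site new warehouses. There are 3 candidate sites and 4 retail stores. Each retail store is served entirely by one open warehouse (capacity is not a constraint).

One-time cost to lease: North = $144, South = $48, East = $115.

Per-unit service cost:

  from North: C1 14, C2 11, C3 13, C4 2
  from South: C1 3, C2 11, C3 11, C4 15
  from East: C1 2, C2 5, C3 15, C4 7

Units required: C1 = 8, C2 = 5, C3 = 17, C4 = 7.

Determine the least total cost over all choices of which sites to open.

For any fixed open set, each retail store goes to its cheapest open site; total = fixed + service.
{South}: C1→South 3·8=24, C2→South 11·5=55, C3→South 11·17=187, C4→South 15·7=105. Service 371; fixed 48; total 419.
{South, East}: service 277 + fixed 163 = 440
{East}: C1→East 2·8=16, C2→East 5·5=25, C3→East 15·17=255, C4→East 7·7=49. Service 345; fixed 115; total 460.
{North, South, East}: C1→East 2·8=16, C2→East 5·5=25, C3→South 11·17=187, C4→North 2·7=14. Service 242; fixed 307; total 549.
No other subset beats 419.

Minimum total cost: 419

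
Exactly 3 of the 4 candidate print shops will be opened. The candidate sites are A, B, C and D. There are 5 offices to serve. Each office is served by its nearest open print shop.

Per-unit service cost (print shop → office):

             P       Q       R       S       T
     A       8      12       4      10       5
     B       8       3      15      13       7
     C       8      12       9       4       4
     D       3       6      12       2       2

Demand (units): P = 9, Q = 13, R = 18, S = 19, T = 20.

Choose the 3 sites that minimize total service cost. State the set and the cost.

Choose A, B and D; total service cost 216.

With exactly 3 open, each office uses its cheapest among the chosen.
{A, B, D}: P→D 3·9=27, Q→B 3·13=39, R→A 4·18=72, S→D 2·19=38, T→D 2·20=40. Service cost 216.
{A, C, D}: service cost 255
{B, C, D}: service cost 306
Among all 4 size-3 choices, {A, B, D} is lowest.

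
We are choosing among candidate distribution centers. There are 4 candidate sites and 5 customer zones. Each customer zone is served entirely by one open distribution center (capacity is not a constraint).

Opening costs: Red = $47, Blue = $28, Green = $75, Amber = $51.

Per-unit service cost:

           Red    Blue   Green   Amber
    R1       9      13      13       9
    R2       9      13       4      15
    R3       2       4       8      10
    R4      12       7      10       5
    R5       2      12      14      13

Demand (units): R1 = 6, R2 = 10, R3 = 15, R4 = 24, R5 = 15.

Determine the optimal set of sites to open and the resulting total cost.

Open Red and Amber; minimum total cost 422.

For any fixed open set, each customer zone goes to its cheapest open site; total = fixed + service.
{Red, Amber}: R1→Red 9·6=54, R2→Red 9·10=90, R3→Red 2·15=30, R4→Amber 5·24=120, R5→Red 2·15=30. Service 324; fixed 98; total 422.
{Red, Blue}: service 372 + fixed 75 = 447
{Red, Green, Amber}: R1→Red 9·6=54, R2→Green 4·10=40, R3→Red 2·15=30, R4→Amber 5·24=120, R5→Red 2·15=30. Service 274; fixed 173; total 447.
{Red, Blue, Green, Amber}: R1→Red 9·6=54, R2→Green 4·10=40, R3→Red 2·15=30, R4→Amber 5·24=120, R5→Red 2·15=30. Service 274; fixed 201; total 475.
No other subset beats 422.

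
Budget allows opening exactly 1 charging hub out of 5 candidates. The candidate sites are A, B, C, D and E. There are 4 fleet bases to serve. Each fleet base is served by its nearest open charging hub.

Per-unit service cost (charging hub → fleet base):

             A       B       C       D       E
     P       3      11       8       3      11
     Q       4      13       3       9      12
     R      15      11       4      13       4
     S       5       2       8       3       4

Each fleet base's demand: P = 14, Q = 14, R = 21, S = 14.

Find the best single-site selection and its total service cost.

Choose C only; total service cost 350.

With exactly 1 open, each fleet base uses its cheapest among the chosen.
{C}: P→C 8·14=112, Q→C 3·14=42, R→C 4·21=84, S→C 8·14=112. Service cost 350.
{E}: service cost 462
{A}: service cost 483
Among all 5 size-1 choices, {C} is lowest.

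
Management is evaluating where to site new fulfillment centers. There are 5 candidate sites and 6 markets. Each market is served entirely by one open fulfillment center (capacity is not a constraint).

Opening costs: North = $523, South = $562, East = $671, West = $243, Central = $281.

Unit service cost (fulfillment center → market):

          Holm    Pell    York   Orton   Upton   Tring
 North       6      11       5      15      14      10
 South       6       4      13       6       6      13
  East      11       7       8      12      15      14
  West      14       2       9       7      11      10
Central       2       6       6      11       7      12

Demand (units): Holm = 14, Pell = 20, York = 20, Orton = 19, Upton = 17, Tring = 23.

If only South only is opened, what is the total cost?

Each market is assigned to its cheapest site among the open ones.
{South}: Holm→South 6·14=84, Pell→South 4·20=80, York→South 13·20=260, Orton→South 6·19=114, Upton→South 6·17=102, Tring→South 13·23=299. Service 939; fixed 562; total 1501.

Total cost: 1501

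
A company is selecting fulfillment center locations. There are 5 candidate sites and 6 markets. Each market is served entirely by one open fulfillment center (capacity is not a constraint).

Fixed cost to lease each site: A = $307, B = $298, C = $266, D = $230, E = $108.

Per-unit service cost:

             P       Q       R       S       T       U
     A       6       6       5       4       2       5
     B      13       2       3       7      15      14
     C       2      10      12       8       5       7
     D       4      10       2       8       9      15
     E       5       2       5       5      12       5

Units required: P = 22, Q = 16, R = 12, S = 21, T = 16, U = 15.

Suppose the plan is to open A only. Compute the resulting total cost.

Total cost: 786

Each market is assigned to its cheapest site among the open ones.
{A}: P→A 6·22=132, Q→A 6·16=96, R→A 5·12=60, S→A 4·21=84, T→A 2·16=32, U→A 5·15=75. Service 479; fixed 307; total 786.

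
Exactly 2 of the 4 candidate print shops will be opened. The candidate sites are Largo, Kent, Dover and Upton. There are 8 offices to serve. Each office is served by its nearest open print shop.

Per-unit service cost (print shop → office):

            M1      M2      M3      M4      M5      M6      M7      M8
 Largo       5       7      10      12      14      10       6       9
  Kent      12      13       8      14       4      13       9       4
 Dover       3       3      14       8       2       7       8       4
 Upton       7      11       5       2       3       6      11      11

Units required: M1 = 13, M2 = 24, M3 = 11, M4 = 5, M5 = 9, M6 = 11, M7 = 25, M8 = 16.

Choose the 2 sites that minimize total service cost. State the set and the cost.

With exactly 2 open, each office uses its cheapest among the chosen.
{Dover, Upton}: M1→Dover 3·13=39, M2→Dover 3·24=72, M3→Upton 5·11=55, M4→Upton 2·5=10, M5→Dover 2·9=18, M6→Upton 6·11=66, M7→Dover 8·25=200, M8→Dover 4·16=64. Service cost 524.
{Largo, Dover}: service cost 570
{Kent, Dover}: service cost 598
Among all 6 size-2 choices, {Dover, Upton} is lowest.

Choose Dover and Upton; total service cost 524.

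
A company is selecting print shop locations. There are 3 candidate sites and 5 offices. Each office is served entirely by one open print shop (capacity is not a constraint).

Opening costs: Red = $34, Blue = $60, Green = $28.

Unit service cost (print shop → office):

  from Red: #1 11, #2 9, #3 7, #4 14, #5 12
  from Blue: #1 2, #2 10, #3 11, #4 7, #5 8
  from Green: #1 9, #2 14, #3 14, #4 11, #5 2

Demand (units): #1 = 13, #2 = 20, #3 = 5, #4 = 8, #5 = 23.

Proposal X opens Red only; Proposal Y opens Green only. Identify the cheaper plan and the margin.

Proposal Y is cheaper by 151.

Proposal X: {Red}: #1→Red 11·13=143, #2→Red 9·20=180, #3→Red 7·5=35, #4→Red 14·8=112, #5→Red 12·23=276. Service 746; fixed 34; total 780.
Proposal Y: {Green}: #1→Green 9·13=117, #2→Green 14·20=280, #3→Green 14·5=70, #4→Green 11·8=88, #5→Green 2·23=46. Service 601; fixed 28; total 629.
Difference: |780 − 629| = 151.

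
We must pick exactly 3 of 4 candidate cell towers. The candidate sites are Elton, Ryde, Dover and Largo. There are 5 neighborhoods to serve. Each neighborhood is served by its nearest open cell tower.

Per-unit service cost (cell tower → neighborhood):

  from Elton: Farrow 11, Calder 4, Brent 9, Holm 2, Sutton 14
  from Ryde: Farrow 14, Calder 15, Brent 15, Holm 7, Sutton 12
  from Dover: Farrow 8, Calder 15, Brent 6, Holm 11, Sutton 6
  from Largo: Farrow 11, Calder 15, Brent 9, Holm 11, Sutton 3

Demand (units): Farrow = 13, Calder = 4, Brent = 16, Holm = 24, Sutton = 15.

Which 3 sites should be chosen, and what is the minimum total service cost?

With exactly 3 open, each neighborhood uses its cheapest among the chosen.
{Elton, Dover, Largo}: Farrow→Dover 8·13=104, Calder→Elton 4·4=16, Brent→Dover 6·16=96, Holm→Elton 2·24=48, Sutton→Largo 3·15=45. Service cost 309.
{Elton, Ryde, Dover}: service cost 354
{Elton, Ryde, Largo}: service cost 396
Among all 4 size-3 choices, {Elton, Dover, Largo} is lowest.

Choose Elton, Dover and Largo; total service cost 309.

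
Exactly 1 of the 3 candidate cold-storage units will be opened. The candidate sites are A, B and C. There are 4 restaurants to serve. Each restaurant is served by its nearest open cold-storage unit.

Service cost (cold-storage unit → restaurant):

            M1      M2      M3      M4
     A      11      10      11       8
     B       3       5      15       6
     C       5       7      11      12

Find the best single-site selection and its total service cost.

With exactly 1 open, each restaurant uses its cheapest among the chosen.
{B}: M1→B 3, M2→B 5, M3→B 15, M4→B 6. Service cost 29.
{C}: service cost 35
{A}: service cost 40
Among all 3 size-1 choices, {B} is lowest.

Choose B only; total service cost 29.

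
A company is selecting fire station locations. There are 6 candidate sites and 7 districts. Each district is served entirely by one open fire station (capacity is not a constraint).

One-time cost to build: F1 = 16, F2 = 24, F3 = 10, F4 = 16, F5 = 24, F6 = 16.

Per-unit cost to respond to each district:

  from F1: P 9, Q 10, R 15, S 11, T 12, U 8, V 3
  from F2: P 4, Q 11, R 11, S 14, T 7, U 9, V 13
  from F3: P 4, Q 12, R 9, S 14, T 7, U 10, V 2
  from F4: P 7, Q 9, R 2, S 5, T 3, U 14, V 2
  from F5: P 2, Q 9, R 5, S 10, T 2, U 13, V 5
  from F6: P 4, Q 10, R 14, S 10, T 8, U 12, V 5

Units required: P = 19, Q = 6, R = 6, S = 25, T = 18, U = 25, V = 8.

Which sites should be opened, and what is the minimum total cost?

Open F1, F4 and F5; minimum total cost 537.

For any fixed open set, each district goes to its cheapest open site; total = fixed + service.
{F1, F4, F5}: P→F5 2·19=38, Q→F4 9·6=54, R→F4 2·6=12, S→F4 5·25=125, T→F5 2·18=36, U→F1 8·25=200, V→F4 2·8=16. Service 481; fixed 56; total 537.
{F1, F3, F4, F5}: service 481 + fixed 66 = 547
{F1, F4, F5, F6}: P→F5 2·19=38, Q→F4 9·6=54, R→F4 2·6=12, S→F4 5·25=125, T→F5 2·18=36, U→F1 8·25=200, V→F4 2·8=16. Service 481; fixed 72; total 553.
{F1, F2, F3, F4, F5, F6}: P→F5 2·19=38, Q→F4 9·6=54, R→F4 2·6=12, S→F4 5·25=125, T→F5 2·18=36, U→F1 8·25=200, V→F3 2·8=16. Service 481; fixed 106; total 587.
No other subset beats 537.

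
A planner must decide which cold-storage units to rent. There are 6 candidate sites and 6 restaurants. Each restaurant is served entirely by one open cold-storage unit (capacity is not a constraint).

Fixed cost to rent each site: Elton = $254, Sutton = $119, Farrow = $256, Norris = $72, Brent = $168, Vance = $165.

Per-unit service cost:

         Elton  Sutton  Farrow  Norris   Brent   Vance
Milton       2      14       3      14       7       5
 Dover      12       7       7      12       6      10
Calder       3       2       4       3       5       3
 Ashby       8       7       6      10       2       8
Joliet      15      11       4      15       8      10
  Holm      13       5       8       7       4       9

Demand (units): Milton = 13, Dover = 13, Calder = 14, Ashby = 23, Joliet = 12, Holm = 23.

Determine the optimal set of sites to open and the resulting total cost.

Open Brent only; minimum total cost 641.

For any fixed open set, each restaurant goes to its cheapest open site; total = fixed + service.
{Brent}: Milton→Brent 7·13=91, Dover→Brent 6·13=78, Calder→Brent 5·14=70, Ashby→Brent 2·23=46, Joliet→Brent 8·12=96, Holm→Brent 4·23=92. Service 473; fixed 168; total 641.
{Norris, Brent}: service 445 + fixed 240 = 685
{Sutton, Brent}: service 431 + fixed 287 = 718
{Elton, Sutton, Farrow, Norris, Brent, Vance}: Milton→Elton 2·13=26, Dover→Brent 6·13=78, Calder→Sutton 2·14=28, Ashby→Brent 2·23=46, Joliet→Farrow 4·12=48, Holm→Brent 4·23=92. Service 318; fixed 1034; total 1352.
No other subset beats 641.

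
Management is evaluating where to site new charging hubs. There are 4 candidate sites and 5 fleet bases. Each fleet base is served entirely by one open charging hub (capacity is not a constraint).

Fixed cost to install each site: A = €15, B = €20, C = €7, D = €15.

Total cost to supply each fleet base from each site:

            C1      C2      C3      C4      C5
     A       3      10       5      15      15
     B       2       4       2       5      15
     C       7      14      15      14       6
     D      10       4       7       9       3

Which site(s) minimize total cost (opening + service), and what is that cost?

For any fixed open set, each fleet base goes to its cheapest open site; total = fixed + service.
{B, C}: C1→B 2, C2→B 4, C3→B 2, C4→B 5, C5→C 6. Service 19; fixed 27; total 46.
{B}: service 28 + fixed 20 = 48
{D}: C1→D 10, C2→D 4, C3→D 7, C4→D 9, C5→D 3. Service 33; fixed 15; total 48.
{A, B, C, D}: service 16 + fixed 57 = 73
No other subset beats 46.

Open B and C; minimum total cost 46.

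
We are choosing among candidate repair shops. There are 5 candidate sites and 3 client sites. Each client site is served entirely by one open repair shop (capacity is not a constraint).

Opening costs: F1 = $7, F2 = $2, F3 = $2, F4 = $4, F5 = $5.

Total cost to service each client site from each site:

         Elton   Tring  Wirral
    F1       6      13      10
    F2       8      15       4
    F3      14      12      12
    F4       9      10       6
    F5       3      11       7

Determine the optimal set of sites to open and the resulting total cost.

Open F2 and F5; minimum total cost 25.

For any fixed open set, each client site goes to its cheapest open site; total = fixed + service.
{F2, F5}: Elton→F5 3, Tring→F5 11, Wirral→F2 4. Service 18; fixed 7; total 25.
{F5}: Elton→F5 3, Tring→F5 11, Wirral→F5 7. Service 21; fixed 5; total 26.
{F2, F3, F5}: Elton→F5 3, Tring→F5 11, Wirral→F2 4. Service 18; fixed 9; total 27.
{F1, F2, F3, F4, F5}: service 17 + fixed 20 = 37
No other subset beats 25.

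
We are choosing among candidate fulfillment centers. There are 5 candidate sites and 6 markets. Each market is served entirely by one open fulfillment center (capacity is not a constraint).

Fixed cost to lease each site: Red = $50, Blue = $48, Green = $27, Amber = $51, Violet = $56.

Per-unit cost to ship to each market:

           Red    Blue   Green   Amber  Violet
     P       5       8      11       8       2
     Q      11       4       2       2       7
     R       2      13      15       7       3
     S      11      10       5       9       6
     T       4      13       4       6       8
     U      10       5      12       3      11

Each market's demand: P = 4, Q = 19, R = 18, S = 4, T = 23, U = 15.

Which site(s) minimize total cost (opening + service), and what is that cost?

Open Red and Amber; minimum total cost 368.

For any fixed open set, each market goes to its cheapest open site; total = fixed + service.
{Red, Amber}: P→Red 5·4=20, Q→Amber 2·19=38, R→Red 2·18=36, S→Amber 9·4=36, T→Red 4·23=92, U→Amber 3·15=45. Service 267; fixed 101; total 368.
{Red, Green, Amber}: service 251 + fixed 128 = 379
{Green, Amber, Violet}: service 257 + fixed 134 = 391
{Red, Blue, Green, Amber, Violet}: service 239 + fixed 232 = 471
No other subset beats 368.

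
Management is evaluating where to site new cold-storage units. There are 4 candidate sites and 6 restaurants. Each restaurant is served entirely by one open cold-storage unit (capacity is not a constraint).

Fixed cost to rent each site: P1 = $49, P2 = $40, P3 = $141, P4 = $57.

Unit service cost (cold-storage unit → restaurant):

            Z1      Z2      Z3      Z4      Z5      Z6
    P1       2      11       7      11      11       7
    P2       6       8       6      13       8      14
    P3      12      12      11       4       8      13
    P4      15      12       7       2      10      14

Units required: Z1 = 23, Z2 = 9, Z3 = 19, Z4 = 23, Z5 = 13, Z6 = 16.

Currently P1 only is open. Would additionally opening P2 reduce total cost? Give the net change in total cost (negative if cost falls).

Yes — net change −45 (cost falls by 45).

Current service cost with {P1}: 786.
Adding P2: each restaurant re-picks its cheapest; new service cost 701, saving 85.
Extra fixed cost: 40. Net change = 40 − 85 = -45.
(Totals: 835 → 790.)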